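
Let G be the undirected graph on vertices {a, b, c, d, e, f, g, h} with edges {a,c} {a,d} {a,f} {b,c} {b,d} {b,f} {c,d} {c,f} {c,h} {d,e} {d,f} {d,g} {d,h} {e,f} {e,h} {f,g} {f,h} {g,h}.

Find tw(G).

A width-3 tree decomposition is:
Bags: B1 = {c, d, f, h}  B2 = {b, c, d, f}  B3 = {d, f, g, h}  B4 = {a, c, d, f}  B5 = {d, e, f, h}
Tree: B1–B2, B1–B3, B1–B4, B3–B5
The largest bag has 4 vertices, giving width 3; this decomposition certifies tw(G) ≤ 3. Conversely, {d, f, g, h} is a clique of size 4, and the vertices of any clique must share a bag in every tree decomposition; so some bag has ≥ 4 vertices and tw(G) ≥ 3. Combining the bounds, tw(G) = 3.

3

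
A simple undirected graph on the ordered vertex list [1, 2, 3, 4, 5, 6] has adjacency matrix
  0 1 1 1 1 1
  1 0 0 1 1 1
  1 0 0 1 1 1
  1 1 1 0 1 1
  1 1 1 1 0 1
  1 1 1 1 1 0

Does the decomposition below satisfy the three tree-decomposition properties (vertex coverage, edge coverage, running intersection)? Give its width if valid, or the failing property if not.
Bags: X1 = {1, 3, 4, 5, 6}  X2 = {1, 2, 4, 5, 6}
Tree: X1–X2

Vertex coverage: the bags together contain {1, 2, 3, 4, 5, 6}, the full vertex set. Edge coverage: each edge of G has both endpoints in at least one bag. Running intersection: for every vertex, the bags containing it form a connected subtree. All three properties hold, so this is a valid tree decomposition of width max|bag| − 1 = 4, and hence tw(G) ≤ 4.

Yes; width 4.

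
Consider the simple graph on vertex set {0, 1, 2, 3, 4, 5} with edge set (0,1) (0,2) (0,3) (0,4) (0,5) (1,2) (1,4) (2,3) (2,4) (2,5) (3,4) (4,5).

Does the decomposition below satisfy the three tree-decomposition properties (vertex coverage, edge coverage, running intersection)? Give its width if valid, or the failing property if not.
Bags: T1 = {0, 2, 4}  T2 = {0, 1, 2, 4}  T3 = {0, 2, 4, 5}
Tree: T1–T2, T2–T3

No — vertex 3 appears in no bag.

A tree decomposition must satisfy three properties: every vertex lies in some bag; for every edge, both endpoints lie together in some bag; and for every vertex, the bags containing it form a connected subtree. Here vertex 3 appears in no bag, so the decomposition is invalid.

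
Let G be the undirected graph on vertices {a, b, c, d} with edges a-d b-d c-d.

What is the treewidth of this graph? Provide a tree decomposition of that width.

Every bag has size at most 2, so the width is 2 − 1 = 1 and tw(G) ≤ 1. G has an edge, so its treewidth is at least 1. Therefore the treewidth is 1.

Treewidth 1.
One such decomposition:
Bags: B1 = {a, d}  B2 = {c, d}  B3 = {b, d}
Tree: B1–B2, B2–B3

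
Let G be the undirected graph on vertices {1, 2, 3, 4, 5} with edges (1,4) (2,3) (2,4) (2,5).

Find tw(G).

A width-1 tree decomposition is:
Bags: B1 = {1, 4}  B2 = {2, 4}  B3 = {2, 5}  B4 = {2, 3}
Tree: B1–B2, B2–B3, B3–B4
Each bag holds 2 vertices, so the decomposition has width 1, which upper-bounds the treewidth. Since G has at least one edge (e.g. 4–1), it is not an edgeless graph, so tw(G) ≥ 1. Combining the bounds, tw(G) = 1.

1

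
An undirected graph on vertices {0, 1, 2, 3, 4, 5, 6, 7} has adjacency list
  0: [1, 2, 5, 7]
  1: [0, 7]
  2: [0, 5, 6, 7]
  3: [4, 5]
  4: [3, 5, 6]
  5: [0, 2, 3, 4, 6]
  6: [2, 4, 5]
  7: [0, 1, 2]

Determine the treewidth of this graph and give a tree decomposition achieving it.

Every bag has size at most 3, so the width is 3 − 1 = 2 and tw(G) ≤ 2. Conversely, {0, 1, 7} is a clique of size 3, and the vertices of any clique must share a bag in every tree decomposition; so some bag has ≥ 3 vertices and tw(G) ≥ 2. The upper and lower bounds meet at 2, so that is the treewidth.

Treewidth 2.
One such decomposition:
Bags: B1 = {0, 2, 5}  B2 = {2, 5, 6}  B3 = {4, 5, 6}  B4 = {3, 4, 5}  B5 = {0, 2, 7}  B6 = {0, 1, 7}
Tree: B1–B2, B2–B3, B3–B4, B1–B5, B5–B6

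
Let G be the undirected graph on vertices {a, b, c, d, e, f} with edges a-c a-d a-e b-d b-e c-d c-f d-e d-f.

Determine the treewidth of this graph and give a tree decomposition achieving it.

Treewidth 2.
One such decomposition:
Bags: B1 = {a, c, d}  B2 = {a, d, e}  B3 = {c, d, f}  B4 = {b, d, e}
Tree: B1–B2, B1–B3, B2–B4

Every bag has size at most 3, so the width is 3 − 1 = 2 and tw(G) ≤ 2. On the other hand G contains the 3-clique {a, d, e}. A clique must lie in a single bag of any decomposition, so no decomposition can have width below 2. Combining the bounds, tw(G) = 2.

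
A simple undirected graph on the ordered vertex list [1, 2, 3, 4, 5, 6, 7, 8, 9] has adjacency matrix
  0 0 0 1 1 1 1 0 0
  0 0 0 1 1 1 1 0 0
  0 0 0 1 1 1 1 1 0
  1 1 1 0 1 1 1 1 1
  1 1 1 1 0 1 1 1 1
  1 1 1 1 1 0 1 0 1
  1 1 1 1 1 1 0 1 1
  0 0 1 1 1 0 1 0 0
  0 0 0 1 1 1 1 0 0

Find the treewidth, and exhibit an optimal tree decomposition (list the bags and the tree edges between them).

Every bag has size at most 5, so the width is 5 − 1 = 4 and tw(G) ≤ 4. On the other hand G contains the 5-clique {3, 4, 5, 7, 8}. A clique must lie in a single bag of any decomposition, so no decomposition can have width below 4. Therefore the treewidth is 4.

Treewidth 4.
One optimal decomposition is:
Bags: B1 = {3, 4, 5, 6, 7}  B2 = {4, 5, 6, 7, 9}  B3 = {1, 4, 5, 6, 7}  B4 = {3, 4, 5, 7, 8}  B5 = {2, 4, 5, 6, 7}
Tree: B1–B2, B2–B3, B1–B4, B2–B5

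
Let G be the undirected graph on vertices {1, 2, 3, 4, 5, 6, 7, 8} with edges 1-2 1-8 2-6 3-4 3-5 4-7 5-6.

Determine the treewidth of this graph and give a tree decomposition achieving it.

Treewidth 1.
Bags: B1 = {1, 8}  B2 = {1, 2}  B3 = {2, 6}  B4 = {5, 6}  B5 = {3, 5}  B6 = {3, 4}  B7 = {4, 7}
Tree: B1–B2, B2–B3, B3–B4, B4–B5, B5–B6, B6–B7

Every bag has size at most 2, so the width is 2 − 1 = 1 and tw(G) ≤ 1. G has an edge, so its treewidth is at least 1. Hence tw(G) = 1 exactly.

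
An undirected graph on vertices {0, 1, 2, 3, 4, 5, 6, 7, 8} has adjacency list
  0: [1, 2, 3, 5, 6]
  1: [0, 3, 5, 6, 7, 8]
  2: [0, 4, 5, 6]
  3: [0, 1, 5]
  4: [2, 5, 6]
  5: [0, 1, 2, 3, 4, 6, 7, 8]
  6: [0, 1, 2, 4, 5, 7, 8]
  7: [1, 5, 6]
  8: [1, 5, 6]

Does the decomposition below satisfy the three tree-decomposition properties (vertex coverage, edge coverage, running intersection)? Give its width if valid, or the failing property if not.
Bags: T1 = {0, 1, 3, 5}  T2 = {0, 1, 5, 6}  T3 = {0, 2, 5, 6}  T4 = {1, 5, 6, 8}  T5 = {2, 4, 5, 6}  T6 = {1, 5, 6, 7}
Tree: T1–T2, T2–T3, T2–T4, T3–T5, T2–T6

Yes; width 3.

Checking the three conditions: (i) the bags cover all of {0, 1, 2, 3, 4, 5, 6, 7, 8}; (ii) for each edge, some bag contains both endpoints; (iii) the bags containing any fixed vertex form a subtree. All hold, so the decomposition is valid with width 4 − 1 = 3.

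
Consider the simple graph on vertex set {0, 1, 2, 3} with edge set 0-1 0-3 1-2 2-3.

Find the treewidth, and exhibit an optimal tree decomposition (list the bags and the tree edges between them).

Each bag holds 3 vertices, so the decomposition has width 2, which upper-bounds the treewidth. Since 3–0–1–2–3 is a cycle in G, G is not acyclic. Forests are exactly the graphs of treewidth ≤ 1, so tw(G) ≥ 2. Hence tw(G) = 2 exactly.

Treewidth 2.
One such decomposition:
Bags: B1 = {0, 1, 3}  B2 = {1, 2, 3}
Tree: B1–B2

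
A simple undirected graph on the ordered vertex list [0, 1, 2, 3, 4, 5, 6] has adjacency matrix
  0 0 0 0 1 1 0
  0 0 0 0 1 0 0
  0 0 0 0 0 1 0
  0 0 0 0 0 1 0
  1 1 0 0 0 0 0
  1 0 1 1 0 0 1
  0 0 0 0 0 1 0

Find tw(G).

1

A width-1 tree decomposition is:
Bags: B1 = {0, 5}  B2 = {0, 4}  B3 = {1, 4}  B4 = {2, 5}  B5 = {3, 5}  B6 = {5, 6}
Tree: B1–B2, B2–B3, B1–B4, B4–B5, B1–B6
Every bag has size at most 2, so the width is 2 − 1 = 1 and tw(G) ≤ 1. G has an edge, so its treewidth is at least 1. The upper and lower bounds meet at 1, so that is the treewidth.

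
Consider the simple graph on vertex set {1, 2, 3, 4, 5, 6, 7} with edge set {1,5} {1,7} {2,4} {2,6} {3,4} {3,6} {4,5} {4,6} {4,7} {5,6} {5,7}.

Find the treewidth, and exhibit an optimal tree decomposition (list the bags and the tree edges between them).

Each bag holds 3 vertices, so the decomposition has width 2, which upper-bounds the treewidth. For the lower bound, the 3 vertices {1, 5, 7} are pairwise adjacent, and any tree decomposition puts a clique entirely inside one bag — forcing width ≥ 2. Therefore the treewidth is 2.

Treewidth 2.
One optimal decomposition is:
Bags: B1 = {3, 4, 6}  B2 = {2, 4, 6}  B3 = {4, 5, 6}  B4 = {4, 5, 7}  B5 = {1, 5, 7}
Tree: B1–B2, B2–B3, B3–B4, B4–B5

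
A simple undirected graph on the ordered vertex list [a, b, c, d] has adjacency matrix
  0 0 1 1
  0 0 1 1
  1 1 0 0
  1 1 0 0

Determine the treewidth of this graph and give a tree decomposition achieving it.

Treewidth 2.
Bags: B1 = {a, c, d}  B2 = {b, c, d}
Tree: B1–B2

The largest bag has 3 vertices, giving width 2; this decomposition certifies tw(G) ≤ 2. The edges c–a–d–b–c form a cycle, so G is not a tree and its treewidth is at least 2. Combining the bounds, tw(G) = 2.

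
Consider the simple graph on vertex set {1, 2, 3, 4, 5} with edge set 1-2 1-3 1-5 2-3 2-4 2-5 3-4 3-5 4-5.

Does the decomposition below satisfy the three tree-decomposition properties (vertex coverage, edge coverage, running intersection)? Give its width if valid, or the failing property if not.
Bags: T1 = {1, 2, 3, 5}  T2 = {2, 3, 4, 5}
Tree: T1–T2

Every vertex of G appears in some bag (union = {1, 2, 3, 4, 5}); every edge is covered by a bag; and for each vertex v the set of bags containing v is connected in the bag tree. The decomposition is therefore valid. The largest bag has 4 vertices, so the width is 3.

Yes; width 3.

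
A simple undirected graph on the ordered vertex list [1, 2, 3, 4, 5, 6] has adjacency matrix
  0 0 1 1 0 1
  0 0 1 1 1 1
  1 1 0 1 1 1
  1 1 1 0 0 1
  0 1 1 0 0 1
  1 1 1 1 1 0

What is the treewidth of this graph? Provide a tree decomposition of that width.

Each bag holds 4 vertices, so the decomposition has width 3, which upper-bounds the treewidth. Conversely, {1, 3, 4, 6} is a clique of size 4, and the vertices of any clique must share a bag in every tree decomposition; so some bag has ≥ 4 vertices and tw(G) ≥ 3. Combining the bounds, tw(G) = 3.

Treewidth 3.
One optimal decomposition is:
Bags: B1 = {2, 3, 4, 6}  B2 = {2, 3, 5, 6}  B3 = {1, 3, 4, 6}
Tree: B1–B2, B1–B3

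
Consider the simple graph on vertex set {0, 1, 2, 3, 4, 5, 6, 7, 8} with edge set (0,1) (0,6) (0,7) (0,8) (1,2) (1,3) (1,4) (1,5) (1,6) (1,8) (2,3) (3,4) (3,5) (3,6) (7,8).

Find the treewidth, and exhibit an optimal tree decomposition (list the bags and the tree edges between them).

Treewidth 2.
Bags: B1 = {1, 3, 4}  B2 = {1, 3, 6}  B3 = {0, 1, 6}  B4 = {1, 2, 3}  B5 = {1, 3, 5}  B6 = {0, 1, 8}  B7 = {0, 7, 8}
Tree: B1–B2, B2–B3, B2–B4, B4–B5, B3–B6, B6–B7

Every bag has size at most 3, so the width is 3 − 1 = 2 and tw(G) ≤ 2. On the other hand G contains the 3-clique {0, 1, 8}. A clique must lie in a single bag of any decomposition, so no decomposition can have width below 2. Therefore the treewidth is 2.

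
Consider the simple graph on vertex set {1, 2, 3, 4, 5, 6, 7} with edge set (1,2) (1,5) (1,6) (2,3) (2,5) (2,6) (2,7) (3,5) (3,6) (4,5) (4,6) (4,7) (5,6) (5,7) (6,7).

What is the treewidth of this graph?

A width-3 tree decomposition is:
Bags: B1 = {2, 3, 5, 6}  B2 = {2, 5, 6, 7}  B3 = {1, 2, 5, 6}  B4 = {4, 5, 6, 7}
Tree: B1–B2, B1–B3, B2–B4
Every bag has size at most 4, so the width is 4 − 1 = 3 and tw(G) ≤ 3. For the lower bound, the 4 vertices {1, 2, 5, 6} are pairwise adjacent, and any tree decomposition puts a clique entirely inside one bag — forcing width ≥ 3. Hence tw(G) = 3 exactly.

3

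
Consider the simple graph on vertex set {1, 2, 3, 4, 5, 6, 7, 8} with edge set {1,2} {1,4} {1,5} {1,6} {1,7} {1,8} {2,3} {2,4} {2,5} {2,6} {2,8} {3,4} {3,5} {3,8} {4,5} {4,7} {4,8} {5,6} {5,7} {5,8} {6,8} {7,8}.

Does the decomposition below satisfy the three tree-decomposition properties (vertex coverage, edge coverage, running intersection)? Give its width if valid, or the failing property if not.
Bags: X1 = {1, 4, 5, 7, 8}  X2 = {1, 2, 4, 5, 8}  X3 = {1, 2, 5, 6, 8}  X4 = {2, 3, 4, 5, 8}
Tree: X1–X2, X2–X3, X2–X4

Vertex coverage: the bags together contain {1, 2, 3, 4, 5, 6, 7, 8}, the full vertex set. Edge coverage: each edge of G has both endpoints in at least one bag. Running intersection: for every vertex, the bags containing it form a connected subtree. All three properties hold, so this is a valid tree decomposition of width max|bag| − 1 = 4, and hence tw(G) ≤ 4.

Yes; width 4.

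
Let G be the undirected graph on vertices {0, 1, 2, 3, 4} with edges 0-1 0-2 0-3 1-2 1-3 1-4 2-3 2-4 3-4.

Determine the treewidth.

3

A width-3 tree decomposition is:
Bags: B1 = {1, 2, 3, 4}  B2 = {0, 1, 2, 3}
Tree: B1–B2
The largest bag has 4 vertices, giving width 3; this decomposition certifies tw(G) ≤ 3. Conversely, {0, 1, 2, 3} is a clique of size 4, and the vertices of any clique must share a bag in every tree decomposition; so some bag has ≥ 4 vertices and tw(G) ≥ 3. Therefore the treewidth is 3.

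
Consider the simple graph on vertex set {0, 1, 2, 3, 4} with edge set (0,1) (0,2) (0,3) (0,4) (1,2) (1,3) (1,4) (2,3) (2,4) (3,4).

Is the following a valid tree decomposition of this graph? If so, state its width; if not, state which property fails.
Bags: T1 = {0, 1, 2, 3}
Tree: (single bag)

No — vertex 4 appears in no bag.

A tree decomposition must satisfy three properties: every vertex lies in some bag; for every edge, both endpoints lie together in some bag; and for every vertex, the bags containing it form a connected subtree. Here vertex 4 appears in no bag, so the decomposition is invalid.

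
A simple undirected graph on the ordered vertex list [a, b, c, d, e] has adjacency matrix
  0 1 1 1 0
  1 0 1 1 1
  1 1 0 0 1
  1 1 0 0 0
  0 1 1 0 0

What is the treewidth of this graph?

2

A width-2 tree decomposition is:
Bags: B1 = {b, c, e}  B2 = {a, b, c}  B3 = {a, b, d}
Tree: B1–B2, B2–B3
Each bag holds 3 vertices, so the decomposition has width 2, which upper-bounds the treewidth. Conversely, {a, b, d} is a clique of size 3, and the vertices of any clique must share a bag in every tree decomposition; so some bag has ≥ 3 vertices and tw(G) ≥ 2. Therefore the treewidth is 2.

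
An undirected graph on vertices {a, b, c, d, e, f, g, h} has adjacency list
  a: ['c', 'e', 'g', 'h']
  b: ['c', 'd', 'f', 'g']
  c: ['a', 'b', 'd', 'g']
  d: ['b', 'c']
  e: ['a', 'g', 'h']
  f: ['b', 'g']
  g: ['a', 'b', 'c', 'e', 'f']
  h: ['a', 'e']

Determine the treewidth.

2

A width-2 tree decomposition is:
Bags: B1 = {a, e, g}  B2 = {a, c, g}  B3 = {a, e, h}  B4 = {b, c, g}  B5 = {b, f, g}  B6 = {b, c, d}
Tree: B1–B2, B1–B3, B2–B4, B4–B5, B4–B6
Each bag holds 3 vertices, so the decomposition has width 2, which upper-bounds the treewidth. For the lower bound, the 3 vertices {b, c, d} are pairwise adjacent, and any tree decomposition puts a clique entirely inside one bag — forcing width ≥ 2. Hence tw(G) = 2 exactly.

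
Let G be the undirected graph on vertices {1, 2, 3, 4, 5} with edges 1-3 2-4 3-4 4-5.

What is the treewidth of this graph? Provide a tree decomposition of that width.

Treewidth 1.
One optimal decomposition is:
Bags: B1 = {4, 5}  B2 = {3, 4}  B3 = {1, 3}  B4 = {2, 4}
Tree: B1–B2, B2–B3, B2–B4

Every bag has size at most 2, so the width is 2 − 1 = 1 and tw(G) ≤ 1. Since G has at least one edge (e.g. 4–5), it is not an edgeless graph, so tw(G) ≥ 1. Combining the bounds, tw(G) = 1.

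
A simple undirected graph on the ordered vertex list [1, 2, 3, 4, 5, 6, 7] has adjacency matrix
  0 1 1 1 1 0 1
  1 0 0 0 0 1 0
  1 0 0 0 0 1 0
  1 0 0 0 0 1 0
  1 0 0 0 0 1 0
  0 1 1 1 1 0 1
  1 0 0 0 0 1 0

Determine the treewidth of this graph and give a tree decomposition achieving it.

Each bag holds 3 vertices, so the decomposition has width 2, which upper-bounds the treewidth. The edges 1–3–6–4–1 form a cycle, so G is not a tree and its treewidth is at least 2. Combining the bounds, tw(G) = 2.

Treewidth 2.
One such decomposition:
Bags: B1 = {1, 3, 6}  B2 = {1, 4, 6}  B3 = {1, 5, 6}  B4 = {1, 6, 7}  B5 = {1, 2, 6}
Tree: B1–B2, B2–B3, B3–B4, B4–B5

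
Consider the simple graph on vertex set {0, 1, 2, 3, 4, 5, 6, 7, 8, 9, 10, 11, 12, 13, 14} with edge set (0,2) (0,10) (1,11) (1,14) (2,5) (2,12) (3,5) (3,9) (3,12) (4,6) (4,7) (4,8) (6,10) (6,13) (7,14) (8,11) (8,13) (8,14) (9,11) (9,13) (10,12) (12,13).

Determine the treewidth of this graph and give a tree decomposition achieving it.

Treewidth 3.
One such decomposition:
Bags: B1 = {1, 7, 11, 14}  B2 = {7, 8, 11, 14}  B3 = {4, 7, 8, 11}  B4 = {4, 8, 9, 11}  B5 = {4, 8, 9, 13}  B6 = {4, 6, 9, 13}  B7 = {3, 6, 9, 13}  B8 = {3, 6, 12, 13}  B9 = {3, 6, 10, 12}  B10 = {3, 5, 10, 12}  B11 = {2, 5, 10, 12}  B12 = {0, 2, 5, 10}
Tree: B1–B2, B2–B3, B3–B4, B4–B5, B5–B6, B6–B7, B7–B8, B8–B9, B9–B10, B10–B11, B11–B12

The largest bag has 4 vertices, giving width 3; this decomposition certifies tw(G) ≤ 3. For the lower bound: the 4 vertex sets {1,7,14}, {11}, {8}, {4,6,9,13} are disjoint, each induces a connected subgraph, and every pair is joined by at least one edge of G. Contracting each set to a single vertex therefore yields K_{4} as a minor, and since treewidth is minor-monotone, tw(G) ≥ tw(K_{4}) = 3. Therefore the treewidth is 3.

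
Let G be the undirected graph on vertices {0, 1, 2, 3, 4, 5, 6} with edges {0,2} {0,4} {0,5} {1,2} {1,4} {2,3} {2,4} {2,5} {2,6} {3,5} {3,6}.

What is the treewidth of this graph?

2

A width-2 tree decomposition is:
Bags: B1 = {0, 2, 4}  B2 = {0, 2, 5}  B3 = {1, 2, 4}  B4 = {2, 3, 5}  B5 = {2, 3, 6}
Tree: B1–B2, B1–B3, B2–B4, B4–B5
Each bag holds 3 vertices, so the decomposition has width 2, which upper-bounds the treewidth. For the lower bound, the 3 vertices {0, 2, 4} are pairwise adjacent, and any tree decomposition puts a clique entirely inside one bag — forcing width ≥ 2. Therefore the treewidth is 2.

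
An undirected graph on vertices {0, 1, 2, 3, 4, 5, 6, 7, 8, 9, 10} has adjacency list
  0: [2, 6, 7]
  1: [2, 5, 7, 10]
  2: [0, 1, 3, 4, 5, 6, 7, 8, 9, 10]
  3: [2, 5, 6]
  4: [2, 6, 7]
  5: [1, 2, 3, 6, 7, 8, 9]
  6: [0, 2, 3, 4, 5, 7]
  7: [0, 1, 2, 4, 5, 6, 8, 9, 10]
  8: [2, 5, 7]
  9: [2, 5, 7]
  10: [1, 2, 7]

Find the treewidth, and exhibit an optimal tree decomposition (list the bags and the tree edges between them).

Each bag holds 4 vertices, so the decomposition has width 3, which upper-bounds the treewidth. On the other hand G contains the 4-clique {2, 3, 5, 6}. A clique must lie in a single bag of any decomposition, so no decomposition can have width below 3. The upper and lower bounds meet at 3, so that is the treewidth.

Treewidth 3.
Bags: B1 = {1, 2, 7, 10}  B2 = {1, 2, 5, 7}  B3 = {2, 5, 7, 8}  B4 = {2, 5, 6, 7}  B5 = {2, 4, 6, 7}  B6 = {2, 5, 7, 9}  B7 = {2, 3, 5, 6}  B8 = {0, 2, 6, 7}
Tree: B1–B2, B2–B3, B3–B4, B4–B5, B2–B6, B4–B7, B5–B8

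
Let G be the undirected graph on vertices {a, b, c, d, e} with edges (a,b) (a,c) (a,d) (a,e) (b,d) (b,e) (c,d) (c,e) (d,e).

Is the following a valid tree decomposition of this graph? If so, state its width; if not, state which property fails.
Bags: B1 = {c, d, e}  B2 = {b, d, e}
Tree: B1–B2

No — vertex a appears in no bag.

A tree decomposition must satisfy three properties: every vertex lies in some bag; for every edge, both endpoints lie together in some bag; and for every vertex, the bags containing it form a connected subtree. Here vertex a appears in no bag, so the decomposition is invalid.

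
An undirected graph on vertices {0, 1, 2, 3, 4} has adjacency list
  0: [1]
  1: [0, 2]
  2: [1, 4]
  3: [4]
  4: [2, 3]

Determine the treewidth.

A width-1 tree decomposition is:
Bags: B1 = {1, 2}  B2 = {0, 1}  B3 = {2, 4}  B4 = {3, 4}
Tree: B1–B2, B1–B3, B3–B4
Each bag holds 2 vertices, so the decomposition has width 1, which upper-bounds the treewidth. Any graph with an edge has treewidth ≥ 1, and G has the edge 2–1. The upper and lower bounds meet at 1, so that is the treewidth.

1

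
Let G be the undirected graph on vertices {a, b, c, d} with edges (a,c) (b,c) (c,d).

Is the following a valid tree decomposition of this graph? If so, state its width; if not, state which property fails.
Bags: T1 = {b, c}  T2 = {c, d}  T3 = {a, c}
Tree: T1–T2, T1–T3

Every vertex of G appears in some bag (union = {a, b, c, d}); every edge is covered by a bag; and for each vertex v the set of bags containing v is connected in the bag tree. The decomposition is therefore valid. The largest bag has 2 vertices, so the width is 1.

Yes; width 1.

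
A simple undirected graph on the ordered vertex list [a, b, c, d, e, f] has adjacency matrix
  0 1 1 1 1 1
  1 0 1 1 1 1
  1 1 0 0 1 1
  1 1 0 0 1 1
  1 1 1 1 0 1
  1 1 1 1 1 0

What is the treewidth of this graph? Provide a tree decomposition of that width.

Treewidth 4.
Bags: B1 = {a, b, c, e, f}  B2 = {a, b, d, e, f}
Tree: B1–B2

Each bag holds 5 vertices, so the decomposition has width 4, which upper-bounds the treewidth. For the lower bound, the 5 vertices {a, b, d, e, f} are pairwise adjacent, and any tree decomposition puts a clique entirely inside one bag — forcing width ≥ 4. The upper and lower bounds meet at 4, so that is the treewidth.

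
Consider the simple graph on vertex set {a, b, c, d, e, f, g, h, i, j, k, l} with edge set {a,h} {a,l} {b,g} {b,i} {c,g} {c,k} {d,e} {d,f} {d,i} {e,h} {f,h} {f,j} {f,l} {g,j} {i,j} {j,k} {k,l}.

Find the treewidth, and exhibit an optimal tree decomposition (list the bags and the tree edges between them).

The largest bag has 4 vertices, giving width 3; this decomposition certifies tw(G) ≤ 3. For the lower bound: the 4 vertex sets {b,c,g}, {i}, {j}, {d,f,k,l} are disjoint, each induces a connected subgraph, and every pair is joined by at least one edge of G. Contracting each set to a single vertex therefore yields K_{4} as a minor, and since treewidth is minor-monotone, tw(G) ≥ tw(K_{4}) = 3. Therefore the treewidth is 3.

Treewidth 3.
One such decomposition:
Bags: B1 = {b, c, g, i}  B2 = {c, g, i, j}  B3 = {c, i, j, k}  B4 = {d, i, j, k}  B5 = {d, f, j, k}  B6 = {d, f, k, l}  B7 = {d, e, f, l}  B8 = {e, f, h, l}  B9 = {a, e, h, l}
Tree: B1–B2, B2–B3, B3–B4, B4–B5, B5–B6, B6–B7, B7–B8, B8–B9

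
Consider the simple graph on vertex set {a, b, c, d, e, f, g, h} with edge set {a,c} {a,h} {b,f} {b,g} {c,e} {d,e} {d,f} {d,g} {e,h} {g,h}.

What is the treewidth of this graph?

2

A width-2 tree decomposition is:
Bags: B1 = {a, c, h}  B2 = {c, e, h}  B3 = {e, g, h}  B4 = {d, e, g}  B5 = {b, d, g}  B6 = {b, d, f}
Tree: B1–B2, B2–B3, B3–B4, B4–B5, B5–B6
Every bag has size at most 3, so the width is 3 − 1 = 2 and tw(G) ≤ 2. For the lower bound, G contains the cycle a–c–e–h–a, so G is not a forest; only forests have treewidth ≤ 1, hence tw(G) ≥ 2. The upper and lower bounds meet at 2, so that is the treewidth.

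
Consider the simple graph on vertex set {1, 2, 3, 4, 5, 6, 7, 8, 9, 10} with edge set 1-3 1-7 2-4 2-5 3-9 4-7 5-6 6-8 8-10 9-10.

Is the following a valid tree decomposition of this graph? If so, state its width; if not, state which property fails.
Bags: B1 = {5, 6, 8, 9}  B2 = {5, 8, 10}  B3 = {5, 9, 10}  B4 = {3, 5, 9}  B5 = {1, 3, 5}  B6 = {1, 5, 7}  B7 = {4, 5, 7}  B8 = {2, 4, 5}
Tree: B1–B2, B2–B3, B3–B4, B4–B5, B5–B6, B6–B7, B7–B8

A tree decomposition must satisfy three properties: every vertex lies in some bag; for every edge, both endpoints lie together in some bag; and for every vertex, the bags containing it form a connected subtree. Here bags containing vertex 9 are not connected in the tree, so the decomposition is invalid.

No — bags containing vertex 9 are not connected in the tree.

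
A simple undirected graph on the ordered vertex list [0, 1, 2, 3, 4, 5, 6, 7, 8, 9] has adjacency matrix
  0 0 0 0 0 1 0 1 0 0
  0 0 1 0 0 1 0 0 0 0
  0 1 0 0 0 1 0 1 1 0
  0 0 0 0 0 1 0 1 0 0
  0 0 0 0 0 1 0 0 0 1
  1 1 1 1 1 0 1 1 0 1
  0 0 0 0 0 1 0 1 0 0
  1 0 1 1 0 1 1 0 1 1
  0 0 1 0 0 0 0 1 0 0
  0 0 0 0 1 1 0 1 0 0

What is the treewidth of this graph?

2

A width-2 tree decomposition is:
Bags: B1 = {5, 7, 9}  B2 = {0, 5, 7}  B3 = {2, 5, 7}  B4 = {1, 2, 5}  B5 = {2, 7, 8}  B6 = {3, 5, 7}  B7 = {5, 6, 7}  B8 = {4, 5, 9}
Tree: B1–B2, B2–B3, B3–B4, B3–B5, B1–B6, B1–B7, B1–B8
The largest bag has 3 vertices, giving width 2; this decomposition certifies tw(G) ≤ 2. On the other hand G contains the 3-clique {2, 7, 8}. A clique must lie in a single bag of any decomposition, so no decomposition can have width below 2. Hence tw(G) = 2 exactly.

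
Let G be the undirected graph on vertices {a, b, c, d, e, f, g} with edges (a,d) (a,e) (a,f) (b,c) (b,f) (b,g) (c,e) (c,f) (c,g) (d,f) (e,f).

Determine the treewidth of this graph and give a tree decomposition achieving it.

Every bag has size at most 3, so the width is 3 − 1 = 2 and tw(G) ≤ 2. Conversely, {b, c, g} is a clique of size 3, and the vertices of any clique must share a bag in every tree decomposition; so some bag has ≥ 3 vertices and tw(G) ≥ 2. Combining the bounds, tw(G) = 2.

Treewidth 2.
One such decomposition:
Bags: B1 = {c, e, f}  B2 = {a, e, f}  B3 = {a, d, f}  B4 = {b, c, f}  B5 = {b, c, g}
Tree: B1–B2, B2–B3, B1–B4, B4–B5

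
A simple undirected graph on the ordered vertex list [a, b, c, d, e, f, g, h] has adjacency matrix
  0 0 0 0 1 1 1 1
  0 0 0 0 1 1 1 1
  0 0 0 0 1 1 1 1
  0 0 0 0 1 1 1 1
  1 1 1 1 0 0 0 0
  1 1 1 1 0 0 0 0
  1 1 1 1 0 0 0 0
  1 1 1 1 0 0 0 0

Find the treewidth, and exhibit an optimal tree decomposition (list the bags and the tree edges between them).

Treewidth 4.
One optimal decomposition is:
Bags: B1 = {a, b, c, d, e}  B2 = {a, b, c, d, g}  B3 = {a, b, c, d, h}  B4 = {a, b, c, d, f}
Tree: B1–B2, B2–B3, B3–B4

Each bag holds 5 vertices, so the decomposition has width 4, which upper-bounds the treewidth. For the lower bound: the 5 vertex sets {d,e}, {b,g}, {c,h}, {a}, {f} are disjoint, each induces a connected subgraph, and every pair is joined by at least one edge of G. Contracting each set to a single vertex therefore yields K_{5} as a minor, and since treewidth is minor-monotone, tw(G) ≥ tw(K_{5}) = 4. Therefore the treewidth is 4.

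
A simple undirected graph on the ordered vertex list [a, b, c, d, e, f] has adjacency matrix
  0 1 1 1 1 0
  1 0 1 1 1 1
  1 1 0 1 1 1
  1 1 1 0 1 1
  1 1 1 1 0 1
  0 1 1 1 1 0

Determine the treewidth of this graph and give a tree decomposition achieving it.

Every bag has size at most 5, so the width is 5 − 1 = 4 and tw(G) ≤ 4. On the other hand G contains the 5-clique {b, c, d, e, f}. A clique must lie in a single bag of any decomposition, so no decomposition can have width below 4. Combining the bounds, tw(G) = 4.

Treewidth 4.
Bags: B1 = {b, c, d, e, f}  B2 = {a, b, c, d, e}
Tree: B1–B2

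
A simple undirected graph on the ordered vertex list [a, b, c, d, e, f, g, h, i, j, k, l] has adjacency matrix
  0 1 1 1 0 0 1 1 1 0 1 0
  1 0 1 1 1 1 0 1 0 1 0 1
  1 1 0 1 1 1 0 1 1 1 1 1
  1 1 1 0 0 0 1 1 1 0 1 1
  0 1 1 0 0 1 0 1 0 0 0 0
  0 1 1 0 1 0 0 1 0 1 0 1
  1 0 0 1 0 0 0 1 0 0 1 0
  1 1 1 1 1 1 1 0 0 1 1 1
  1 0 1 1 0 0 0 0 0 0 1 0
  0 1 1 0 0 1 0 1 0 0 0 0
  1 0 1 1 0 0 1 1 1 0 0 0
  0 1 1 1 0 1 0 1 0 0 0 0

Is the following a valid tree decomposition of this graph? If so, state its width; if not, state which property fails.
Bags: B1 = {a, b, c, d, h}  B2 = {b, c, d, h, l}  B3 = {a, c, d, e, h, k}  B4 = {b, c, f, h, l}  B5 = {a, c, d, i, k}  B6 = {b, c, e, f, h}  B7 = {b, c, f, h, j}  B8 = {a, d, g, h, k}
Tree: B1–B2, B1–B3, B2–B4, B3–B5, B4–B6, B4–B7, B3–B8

No — bags containing vertex e are not connected in the tree.

A tree decomposition must satisfy three properties: every vertex lies in some bag; for every edge, both endpoints lie together in some bag; and for every vertex, the bags containing it form a connected subtree. Here bags containing vertex e are not connected in the tree, so the decomposition is invalid.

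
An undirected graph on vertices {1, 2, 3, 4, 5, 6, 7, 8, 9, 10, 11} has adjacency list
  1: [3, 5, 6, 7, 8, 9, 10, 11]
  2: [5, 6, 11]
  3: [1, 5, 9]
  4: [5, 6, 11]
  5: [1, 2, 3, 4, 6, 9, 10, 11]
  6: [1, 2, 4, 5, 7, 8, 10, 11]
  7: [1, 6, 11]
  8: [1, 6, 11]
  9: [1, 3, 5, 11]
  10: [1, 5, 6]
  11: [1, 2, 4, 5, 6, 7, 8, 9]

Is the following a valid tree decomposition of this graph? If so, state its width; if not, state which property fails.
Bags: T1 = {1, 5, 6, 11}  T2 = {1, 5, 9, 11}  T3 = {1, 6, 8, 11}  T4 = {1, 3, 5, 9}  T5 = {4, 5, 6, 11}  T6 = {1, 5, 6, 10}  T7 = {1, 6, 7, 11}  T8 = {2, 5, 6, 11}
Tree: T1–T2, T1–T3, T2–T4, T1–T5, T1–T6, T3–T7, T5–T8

Checking the three conditions: (i) the bags cover all of {1, 2, 3, 4, 5, 6, 7, 8, 9, 10, 11}; (ii) for each edge, some bag contains both endpoints; (iii) the bags containing any fixed vertex form a subtree. All hold, so the decomposition is valid with width 4 − 1 = 3.

Yes; width 3.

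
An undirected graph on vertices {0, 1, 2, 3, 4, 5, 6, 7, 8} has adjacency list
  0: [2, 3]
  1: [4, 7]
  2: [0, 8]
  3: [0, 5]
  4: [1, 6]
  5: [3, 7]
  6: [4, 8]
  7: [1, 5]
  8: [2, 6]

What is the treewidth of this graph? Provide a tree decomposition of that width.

Treewidth 2.
One such decomposition:
Bags: B1 = {3, 5, 7}  B2 = {0, 3, 7}  B3 = {0, 2, 7}  B4 = {2, 7, 8}  B5 = {6, 7, 8}  B6 = {4, 6, 7}  B7 = {1, 4, 7}
Tree: B1–B2, B2–B3, B3–B4, B4–B5, B5–B6, B6–B7

Every bag has size at most 3, so the width is 3 − 1 = 2 and tw(G) ≤ 2. The edges 7–5–3–0–2–8–6–4–1–7 form a cycle, so G is not a tree and its treewidth is at least 2. The upper and lower bounds meet at 2, so that is the treewidth.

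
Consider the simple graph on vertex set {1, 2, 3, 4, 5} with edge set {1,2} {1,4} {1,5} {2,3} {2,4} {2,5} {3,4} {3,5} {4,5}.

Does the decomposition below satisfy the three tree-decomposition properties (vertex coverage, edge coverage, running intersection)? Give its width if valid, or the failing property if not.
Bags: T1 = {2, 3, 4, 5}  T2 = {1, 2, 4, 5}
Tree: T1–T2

Every vertex of G appears in some bag (union = {1, 2, 3, 4, 5}); every edge is covered by a bag; and for each vertex v the set of bags containing v is connected in the bag tree. The decomposition is therefore valid. The largest bag has 4 vertices, so the width is 3.

Yes; width 3.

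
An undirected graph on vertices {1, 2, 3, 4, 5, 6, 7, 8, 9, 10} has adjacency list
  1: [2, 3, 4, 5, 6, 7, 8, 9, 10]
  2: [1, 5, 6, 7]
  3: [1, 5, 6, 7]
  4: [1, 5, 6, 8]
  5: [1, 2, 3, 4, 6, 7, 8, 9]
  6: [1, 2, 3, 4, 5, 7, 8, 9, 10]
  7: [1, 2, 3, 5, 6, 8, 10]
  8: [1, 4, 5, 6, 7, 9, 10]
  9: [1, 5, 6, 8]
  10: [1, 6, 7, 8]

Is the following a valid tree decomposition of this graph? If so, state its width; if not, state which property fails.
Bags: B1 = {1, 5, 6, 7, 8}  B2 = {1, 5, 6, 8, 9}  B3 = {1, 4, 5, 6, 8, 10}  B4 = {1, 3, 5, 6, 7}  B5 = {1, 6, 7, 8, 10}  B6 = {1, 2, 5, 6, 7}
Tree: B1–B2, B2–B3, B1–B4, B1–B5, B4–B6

A tree decomposition must satisfy three properties: every vertex lies in some bag; for every edge, both endpoints lie together in some bag; and for every vertex, the bags containing it form a connected subtree. Here bags containing vertex 10 are not connected in the tree, so the decomposition is invalid.

No — bags containing vertex 10 are not connected in the tree.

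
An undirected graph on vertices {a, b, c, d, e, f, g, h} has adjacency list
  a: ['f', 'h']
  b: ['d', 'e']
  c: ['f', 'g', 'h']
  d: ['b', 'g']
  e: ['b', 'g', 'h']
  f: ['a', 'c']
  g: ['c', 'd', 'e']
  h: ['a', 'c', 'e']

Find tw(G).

A width-2 tree decomposition is:
Bags: B1 = {b, d, g}  B2 = {b, e, g}  B3 = {c, e, g}  B4 = {c, e, h}  B5 = {c, f, h}  B6 = {a, f, h}
Tree: B1–B2, B2–B3, B3–B4, B4–B5, B5–B6
Every bag has size at most 3, so the width is 3 − 1 = 2 and tw(G) ≤ 2. For the lower bound, G contains the cycle d–b–e–g–d, so G is not a forest; only forests have treewidth ≤ 1, hence tw(G) ≥ 2. Combining the bounds, tw(G) = 2.

2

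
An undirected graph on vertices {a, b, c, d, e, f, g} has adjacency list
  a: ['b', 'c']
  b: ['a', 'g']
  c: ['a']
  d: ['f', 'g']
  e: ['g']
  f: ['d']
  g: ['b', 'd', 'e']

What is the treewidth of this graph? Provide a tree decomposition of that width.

The largest bag has 2 vertices, giving width 1; this decomposition certifies tw(G) ≤ 1. Any graph with an edge has treewidth ≥ 1, and G has the edge b–g. Hence tw(G) = 1 exactly.

Treewidth 1.
One optimal decomposition is:
Bags: B1 = {b, g}  B2 = {d, g}  B3 = {a, b}  B4 = {a, c}  B5 = {d, f}  B6 = {e, g}
Tree: B1–B2, B1–B3, B3–B4, B2–B5, B2–B6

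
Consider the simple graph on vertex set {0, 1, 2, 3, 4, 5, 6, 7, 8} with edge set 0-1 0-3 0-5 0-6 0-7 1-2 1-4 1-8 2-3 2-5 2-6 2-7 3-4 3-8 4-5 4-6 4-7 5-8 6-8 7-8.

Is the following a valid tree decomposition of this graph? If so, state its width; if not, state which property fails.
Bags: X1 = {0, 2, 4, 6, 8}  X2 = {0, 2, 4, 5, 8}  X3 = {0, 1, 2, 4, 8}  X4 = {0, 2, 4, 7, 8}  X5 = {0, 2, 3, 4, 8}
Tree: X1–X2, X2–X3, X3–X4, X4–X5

Yes; width 4.

Checking the three conditions: (i) the bags cover all of {0, 1, 2, 3, 4, 5, 6, 7, 8}; (ii) for each edge, some bag contains both endpoints; (iii) the bags containing any fixed vertex form a subtree. All hold, so the decomposition is valid with width 5 − 1 = 4.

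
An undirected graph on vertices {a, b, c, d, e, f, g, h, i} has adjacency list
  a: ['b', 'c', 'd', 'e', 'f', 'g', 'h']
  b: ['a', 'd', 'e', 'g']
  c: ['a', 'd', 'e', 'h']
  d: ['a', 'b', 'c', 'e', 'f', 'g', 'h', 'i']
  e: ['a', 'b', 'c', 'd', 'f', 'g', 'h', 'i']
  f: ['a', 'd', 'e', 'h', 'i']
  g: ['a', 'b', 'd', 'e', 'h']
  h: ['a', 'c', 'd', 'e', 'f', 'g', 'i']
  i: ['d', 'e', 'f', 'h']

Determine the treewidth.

4

A width-4 tree decomposition is:
Bags: B1 = {a, d, e, g, h}  B2 = {a, d, e, f, h}  B3 = {a, b, d, e, g}  B4 = {a, c, d, e, h}  B5 = {d, e, f, h, i}
Tree: B1–B2, B1–B3, B1–B4, B2–B5
The largest bag has 5 vertices, giving width 4; this decomposition certifies tw(G) ≤ 4. For the lower bound, the 5 vertices {a, d, e, g, h} are pairwise adjacent, and any tree decomposition puts a clique entirely inside one bag — forcing width ≥ 4. Hence tw(G) = 4 exactly.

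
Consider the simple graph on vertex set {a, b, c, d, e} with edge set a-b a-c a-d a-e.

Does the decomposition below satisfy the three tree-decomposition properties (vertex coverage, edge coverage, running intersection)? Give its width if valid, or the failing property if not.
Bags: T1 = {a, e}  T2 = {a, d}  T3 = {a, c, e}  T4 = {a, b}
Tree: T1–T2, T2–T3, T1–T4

No — bags containing vertex e are not connected in the tree.

A tree decomposition must satisfy three properties: every vertex lies in some bag; for every edge, both endpoints lie together in some bag; and for every vertex, the bags containing it form a connected subtree. Here bags containing vertex e are not connected in the tree, so the decomposition is invalid.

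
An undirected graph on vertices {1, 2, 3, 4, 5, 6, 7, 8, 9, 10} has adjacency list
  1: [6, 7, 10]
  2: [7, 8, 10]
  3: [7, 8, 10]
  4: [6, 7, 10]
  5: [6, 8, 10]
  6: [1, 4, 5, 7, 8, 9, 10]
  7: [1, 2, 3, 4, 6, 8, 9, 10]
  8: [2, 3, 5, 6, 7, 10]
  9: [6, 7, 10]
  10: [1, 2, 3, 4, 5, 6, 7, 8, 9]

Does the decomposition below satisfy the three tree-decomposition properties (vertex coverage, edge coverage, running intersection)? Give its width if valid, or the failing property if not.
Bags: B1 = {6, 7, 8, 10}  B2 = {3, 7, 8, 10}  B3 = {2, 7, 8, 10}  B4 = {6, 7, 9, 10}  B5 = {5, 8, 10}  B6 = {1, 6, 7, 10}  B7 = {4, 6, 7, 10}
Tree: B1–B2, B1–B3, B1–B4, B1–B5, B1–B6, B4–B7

No — edge (6,5) lies in no bag.

A tree decomposition must satisfy three properties: every vertex lies in some bag; for every edge, both endpoints lie together in some bag; and for every vertex, the bags containing it form a connected subtree. Here edge (6,5) lies in no bag, so the decomposition is invalid.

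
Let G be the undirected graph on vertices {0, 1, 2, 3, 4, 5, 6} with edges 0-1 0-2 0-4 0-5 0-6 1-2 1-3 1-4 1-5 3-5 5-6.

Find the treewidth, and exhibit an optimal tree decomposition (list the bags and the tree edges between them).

Each bag holds 3 vertices, so the decomposition has width 2, which upper-bounds the treewidth. On the other hand G contains the 3-clique {0, 1, 2}. A clique must lie in a single bag of any decomposition, so no decomposition can have width below 2. Therefore the treewidth is 2.

Treewidth 2.
One optimal decomposition is:
Bags: B1 = {0, 1, 5}  B2 = {0, 5, 6}  B3 = {0, 1, 4}  B4 = {0, 1, 2}  B5 = {1, 3, 5}
Tree: B1–B2, B1–B3, B1–B4, B1–B5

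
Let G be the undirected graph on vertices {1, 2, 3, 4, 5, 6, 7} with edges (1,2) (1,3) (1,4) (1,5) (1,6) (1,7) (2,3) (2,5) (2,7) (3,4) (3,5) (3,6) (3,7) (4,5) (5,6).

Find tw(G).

3

A width-3 tree decomposition is:
Bags: B1 = {1, 2, 3, 5}  B2 = {1, 2, 3, 7}  B3 = {1, 3, 4, 5}  B4 = {1, 3, 5, 6}
Tree: B1–B2, B1–B3, B3–B4
The largest bag has 4 vertices, giving width 3; this decomposition certifies tw(G) ≤ 3. Conversely, {1, 2, 3, 5} is a clique of size 4, and the vertices of any clique must share a bag in every tree decomposition; so some bag has ≥ 4 vertices and tw(G) ≥ 3. The upper and lower bounds meet at 3, so that is the treewidth.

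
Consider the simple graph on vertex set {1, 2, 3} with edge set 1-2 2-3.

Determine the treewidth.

1

A width-1 tree decomposition is:
Bags: B1 = {1, 2}  B2 = {2, 3}
Tree: B1–B2
Every bag has size at most 2, so the width is 2 − 1 = 1 and tw(G) ≤ 1. Since G has at least one edge (e.g. 1–2), it is not an edgeless graph, so tw(G) ≥ 1. Combining the bounds, tw(G) = 1.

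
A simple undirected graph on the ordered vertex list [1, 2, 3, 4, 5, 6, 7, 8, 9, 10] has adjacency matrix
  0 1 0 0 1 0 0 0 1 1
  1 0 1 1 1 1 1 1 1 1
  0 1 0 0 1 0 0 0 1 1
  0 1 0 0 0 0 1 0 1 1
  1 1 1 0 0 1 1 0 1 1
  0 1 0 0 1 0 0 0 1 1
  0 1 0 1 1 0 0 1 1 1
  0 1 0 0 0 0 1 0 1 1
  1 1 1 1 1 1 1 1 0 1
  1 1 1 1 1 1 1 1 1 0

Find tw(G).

4

A width-4 tree decomposition is:
Bags: B1 = {2, 3, 5, 9, 10}  B2 = {2, 5, 7, 9, 10}  B3 = {2, 7, 8, 9, 10}  B4 = {2, 4, 7, 9, 10}  B5 = {2, 5, 6, 9, 10}  B6 = {1, 2, 5, 9, 10}
Tree: B1–B2, B2–B3, B3–B4, B2–B5, B2–B6
Each bag holds 5 vertices, so the decomposition has width 4, which upper-bounds the treewidth. On the other hand G contains the 5-clique {2, 7, 8, 9, 10}. A clique must lie in a single bag of any decomposition, so no decomposition can have width below 4. The upper and lower bounds meet at 4, so that is the treewidth.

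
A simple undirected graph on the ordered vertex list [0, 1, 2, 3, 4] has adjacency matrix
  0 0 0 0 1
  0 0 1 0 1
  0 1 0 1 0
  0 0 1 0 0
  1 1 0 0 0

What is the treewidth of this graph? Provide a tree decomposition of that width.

Treewidth 1.
One optimal decomposition is:
Bags: B1 = {0, 4}  B2 = {1, 4}  B3 = {1, 2}  B4 = {2, 3}
Tree: B1–B2, B2–B3, B3–B4

Each bag holds 2 vertices, so the decomposition has width 1, which upper-bounds the treewidth. Since G has at least one edge (e.g. 0–4), it is not an edgeless graph, so tw(G) ≥ 1. Hence tw(G) = 1 exactly.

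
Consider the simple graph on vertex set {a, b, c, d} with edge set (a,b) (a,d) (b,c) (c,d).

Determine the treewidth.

A width-2 tree decomposition is:
Bags: B1 = {b, c, d}  B2 = {a, b, d}
Tree: B1–B2
The largest bag has 3 vertices, giving width 2; this decomposition certifies tw(G) ≤ 2. Since d–c–b–a–d is a cycle in G, G is not acyclic. Forests are exactly the graphs of treewidth ≤ 1, so tw(G) ≥ 2. Therefore the treewidth is 2.

2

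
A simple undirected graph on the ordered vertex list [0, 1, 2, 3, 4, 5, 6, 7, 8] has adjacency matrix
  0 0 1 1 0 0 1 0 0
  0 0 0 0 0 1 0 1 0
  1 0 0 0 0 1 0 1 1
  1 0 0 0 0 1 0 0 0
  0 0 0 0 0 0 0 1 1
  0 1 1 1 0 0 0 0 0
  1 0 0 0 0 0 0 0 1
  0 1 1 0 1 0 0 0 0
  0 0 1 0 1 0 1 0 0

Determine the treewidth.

3

A width-3 tree decomposition is:
Bags: B1 = {0, 3, 5, 6}  B2 = {0, 2, 5, 6}  B3 = {2, 5, 6, 8}  B4 = {1, 2, 5, 8}  B5 = {1, 2, 7, 8}  B6 = {1, 4, 7, 8}
Tree: B1–B2, B2–B3, B3–B4, B4–B5, B5–B6
Every bag has size at most 4, so the width is 4 − 1 = 3 and tw(G) ≤ 3. For the lower bound: the 4 vertex sets {0,3,6}, {5}, {2}, {1,4,7,8} are disjoint, each induces a connected subgraph, and every pair is joined by at least one edge of G. Contracting each set to a single vertex therefore yields K_{4} as a minor, and since treewidth is minor-monotone, tw(G) ≥ tw(K_{4}) = 3. Therefore the treewidth is 3.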